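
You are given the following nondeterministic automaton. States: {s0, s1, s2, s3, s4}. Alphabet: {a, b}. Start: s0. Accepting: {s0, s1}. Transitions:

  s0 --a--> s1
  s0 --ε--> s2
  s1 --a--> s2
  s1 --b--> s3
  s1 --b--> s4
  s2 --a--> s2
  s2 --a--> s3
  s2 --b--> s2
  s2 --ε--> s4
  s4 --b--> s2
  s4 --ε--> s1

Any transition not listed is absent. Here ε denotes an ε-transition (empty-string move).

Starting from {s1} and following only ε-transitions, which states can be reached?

{s1}

Begin with {s1}.
No ε-moves leave this set, so the closure equals the set itself.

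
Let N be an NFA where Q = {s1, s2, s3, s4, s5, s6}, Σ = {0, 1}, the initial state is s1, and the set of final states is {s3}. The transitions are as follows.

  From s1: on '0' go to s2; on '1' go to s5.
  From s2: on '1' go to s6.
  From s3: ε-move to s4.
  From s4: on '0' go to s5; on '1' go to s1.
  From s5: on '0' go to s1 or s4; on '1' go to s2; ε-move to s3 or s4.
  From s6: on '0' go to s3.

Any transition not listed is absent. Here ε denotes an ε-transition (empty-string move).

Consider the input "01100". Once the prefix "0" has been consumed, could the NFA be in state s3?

Start in {s1}.
Read '0': s1→{s2}; now {s2}.
State s3 is not in {s2}.

No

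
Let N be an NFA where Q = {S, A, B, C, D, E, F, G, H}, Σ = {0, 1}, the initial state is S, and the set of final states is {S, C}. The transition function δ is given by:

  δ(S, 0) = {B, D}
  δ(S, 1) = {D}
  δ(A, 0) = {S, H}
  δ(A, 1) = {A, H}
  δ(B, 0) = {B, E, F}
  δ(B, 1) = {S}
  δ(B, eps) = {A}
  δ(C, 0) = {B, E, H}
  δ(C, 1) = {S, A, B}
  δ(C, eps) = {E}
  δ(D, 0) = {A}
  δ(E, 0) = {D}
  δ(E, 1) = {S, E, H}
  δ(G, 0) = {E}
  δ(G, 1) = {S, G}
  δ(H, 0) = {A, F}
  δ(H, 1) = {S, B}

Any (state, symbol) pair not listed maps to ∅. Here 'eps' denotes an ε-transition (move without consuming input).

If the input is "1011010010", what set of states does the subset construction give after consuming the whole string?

Start in {S}.
Read '1': {S} → {D}.
Read '0': {D} → {A}.
Read '1': {A} → {A, H}.
Read '1': {A, H} → {S, A, B, H}.
Read '0': {S, A, B, H} → {S, A, B, D, E, F, H}.
Read '1': {S, A, B, D, E, F, H} → {S, A, B, D, E, H}.
Read '0': {S, A, B, D, E, H} → {S, A, B, D, E, F, H}.
Read '0': {S, A, B, D, E, F, H} → {S, A, B, D, E, F, H}.
Read '1': {S, A, B, D, E, F, H} → {S, A, B, D, E, H}.
Read '0': {S, A, B, D, E, H} → {S, A, B, D, E, F, H}.

{S, A, B, D, E, F, H}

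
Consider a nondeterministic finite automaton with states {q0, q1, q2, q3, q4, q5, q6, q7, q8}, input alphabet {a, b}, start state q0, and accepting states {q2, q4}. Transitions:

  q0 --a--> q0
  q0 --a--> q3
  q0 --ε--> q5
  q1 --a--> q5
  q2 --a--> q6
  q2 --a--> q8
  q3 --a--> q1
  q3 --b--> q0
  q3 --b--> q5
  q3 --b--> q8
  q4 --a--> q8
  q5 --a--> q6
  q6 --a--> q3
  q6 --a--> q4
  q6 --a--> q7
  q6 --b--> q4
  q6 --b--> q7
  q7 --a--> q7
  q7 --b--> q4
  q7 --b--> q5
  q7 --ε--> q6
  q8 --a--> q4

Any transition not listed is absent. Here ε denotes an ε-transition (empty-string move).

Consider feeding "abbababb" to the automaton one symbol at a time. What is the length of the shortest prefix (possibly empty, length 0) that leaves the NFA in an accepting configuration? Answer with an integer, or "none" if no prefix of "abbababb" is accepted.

2

Start: ε-closure({q0}) = {q0, q5}.
Read 'a': q0→{q0, q3}, q5→{q6}; union {q0, q3, q6}; ε-closure = {q0, q3, q5, q6}.
Read 'b': q0→∅, q3→{q0, q5, q8}, q5→∅, q6→{q4, q7}; union {q0, q4, q5, q7, q8}; ε-closure = {q0, q4, q5, q6, q7, q8}.
None of the earlier sets intersect F, but {q0, q4, q5, q6, q7, q8} does.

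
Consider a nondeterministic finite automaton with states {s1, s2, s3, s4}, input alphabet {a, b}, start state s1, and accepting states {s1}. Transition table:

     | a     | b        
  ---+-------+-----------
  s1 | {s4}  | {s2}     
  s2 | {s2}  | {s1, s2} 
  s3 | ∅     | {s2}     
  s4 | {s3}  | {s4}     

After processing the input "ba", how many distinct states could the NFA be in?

1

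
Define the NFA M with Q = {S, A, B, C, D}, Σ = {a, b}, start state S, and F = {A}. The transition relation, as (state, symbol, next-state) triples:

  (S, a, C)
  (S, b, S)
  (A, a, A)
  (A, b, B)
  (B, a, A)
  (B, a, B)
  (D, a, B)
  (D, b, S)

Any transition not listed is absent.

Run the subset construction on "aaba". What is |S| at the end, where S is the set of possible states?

0

Start in {S}.
Read 'a': {S} → {C}.
Read 'a': {C} → ∅.
The set is empty and remains empty for the remaining 2 symbols.
That set has 0 states.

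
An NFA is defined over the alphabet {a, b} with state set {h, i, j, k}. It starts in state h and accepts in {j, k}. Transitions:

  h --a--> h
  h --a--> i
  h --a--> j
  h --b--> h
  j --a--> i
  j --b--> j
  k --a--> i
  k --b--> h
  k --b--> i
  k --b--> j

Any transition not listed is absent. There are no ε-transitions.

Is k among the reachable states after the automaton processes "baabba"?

No

Start in {h}.
Read 'b': {h} → {h}.
Read 'a': {h} → {h, i, j}.
Read 'a': {h, i, j} → {h, i, j}.
Read 'b': {h, i, j} → {h, j}.
Read 'b': {h, j} → {h, j}.
Read 'a': {h, j} → {h, i, j}.
State k is not in {h, i, j}.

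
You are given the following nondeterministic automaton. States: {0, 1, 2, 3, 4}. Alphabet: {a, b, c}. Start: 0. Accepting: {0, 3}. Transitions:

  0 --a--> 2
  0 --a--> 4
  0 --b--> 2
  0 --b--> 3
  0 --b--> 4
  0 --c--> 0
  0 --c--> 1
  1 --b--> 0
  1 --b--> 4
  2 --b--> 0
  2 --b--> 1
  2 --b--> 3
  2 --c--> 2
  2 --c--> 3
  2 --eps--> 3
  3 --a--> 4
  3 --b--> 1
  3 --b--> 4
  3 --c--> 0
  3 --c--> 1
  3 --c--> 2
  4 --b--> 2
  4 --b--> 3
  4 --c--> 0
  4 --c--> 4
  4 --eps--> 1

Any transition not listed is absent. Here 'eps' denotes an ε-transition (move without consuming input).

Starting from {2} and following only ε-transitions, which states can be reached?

Begin with {2}.
ε-move 2 → 3; add 3.

{2, 3}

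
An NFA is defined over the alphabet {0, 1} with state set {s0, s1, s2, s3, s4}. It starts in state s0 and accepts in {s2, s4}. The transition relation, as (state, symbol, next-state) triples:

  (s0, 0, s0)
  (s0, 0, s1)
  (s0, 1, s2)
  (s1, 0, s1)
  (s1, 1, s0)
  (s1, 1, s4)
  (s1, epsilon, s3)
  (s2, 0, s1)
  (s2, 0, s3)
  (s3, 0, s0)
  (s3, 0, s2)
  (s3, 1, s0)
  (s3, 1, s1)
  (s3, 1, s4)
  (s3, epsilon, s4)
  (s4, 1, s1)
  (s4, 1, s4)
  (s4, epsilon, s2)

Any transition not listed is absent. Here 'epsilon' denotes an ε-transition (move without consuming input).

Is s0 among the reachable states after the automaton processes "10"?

Start in {s0}.
Read '1': {s0} → {s2}.
Read '0': {s2} → {s1, s2, s3, s4}.
State s0 is not in {s1, s2, s3, s4}.

No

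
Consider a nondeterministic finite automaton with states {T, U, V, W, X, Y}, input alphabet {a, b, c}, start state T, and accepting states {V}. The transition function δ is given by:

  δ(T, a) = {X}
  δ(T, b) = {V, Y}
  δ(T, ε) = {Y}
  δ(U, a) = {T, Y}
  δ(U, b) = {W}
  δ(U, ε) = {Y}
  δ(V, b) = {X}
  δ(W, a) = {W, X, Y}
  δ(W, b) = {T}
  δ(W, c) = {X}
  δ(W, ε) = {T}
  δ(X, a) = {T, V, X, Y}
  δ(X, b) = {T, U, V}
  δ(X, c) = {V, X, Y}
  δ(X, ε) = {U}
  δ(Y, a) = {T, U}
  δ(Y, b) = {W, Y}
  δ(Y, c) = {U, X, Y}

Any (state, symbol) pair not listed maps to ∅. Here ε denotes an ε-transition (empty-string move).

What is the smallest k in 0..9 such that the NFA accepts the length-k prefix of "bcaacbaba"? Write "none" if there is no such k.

1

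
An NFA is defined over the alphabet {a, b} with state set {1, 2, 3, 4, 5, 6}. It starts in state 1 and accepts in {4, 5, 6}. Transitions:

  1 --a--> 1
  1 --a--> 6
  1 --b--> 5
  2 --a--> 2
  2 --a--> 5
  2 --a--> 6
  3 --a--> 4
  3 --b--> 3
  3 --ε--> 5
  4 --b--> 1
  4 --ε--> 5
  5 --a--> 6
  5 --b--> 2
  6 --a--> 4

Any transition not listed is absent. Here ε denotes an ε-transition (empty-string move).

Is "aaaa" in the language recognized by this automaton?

Yes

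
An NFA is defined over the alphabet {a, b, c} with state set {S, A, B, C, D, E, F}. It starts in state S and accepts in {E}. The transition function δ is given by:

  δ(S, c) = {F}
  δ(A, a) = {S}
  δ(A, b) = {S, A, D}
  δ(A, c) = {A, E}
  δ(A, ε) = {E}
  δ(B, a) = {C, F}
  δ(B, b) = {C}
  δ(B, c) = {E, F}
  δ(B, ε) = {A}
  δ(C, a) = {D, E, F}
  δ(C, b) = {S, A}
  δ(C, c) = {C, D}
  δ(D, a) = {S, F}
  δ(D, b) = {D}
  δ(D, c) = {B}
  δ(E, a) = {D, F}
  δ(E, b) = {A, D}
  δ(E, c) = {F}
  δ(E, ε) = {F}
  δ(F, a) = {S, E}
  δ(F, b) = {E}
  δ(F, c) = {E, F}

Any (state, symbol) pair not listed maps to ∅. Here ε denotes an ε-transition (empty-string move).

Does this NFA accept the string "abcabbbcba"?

Start in {S}.
Read 'a': {S} → ∅.
The set is empty and remains empty for the remaining 9 symbols.
The final set ∅ contains no accepting state.

No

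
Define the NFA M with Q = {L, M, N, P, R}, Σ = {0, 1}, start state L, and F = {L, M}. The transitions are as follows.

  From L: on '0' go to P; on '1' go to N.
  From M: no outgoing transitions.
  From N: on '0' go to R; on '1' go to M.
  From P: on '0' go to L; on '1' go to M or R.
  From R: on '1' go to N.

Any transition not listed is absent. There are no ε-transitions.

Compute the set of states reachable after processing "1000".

∅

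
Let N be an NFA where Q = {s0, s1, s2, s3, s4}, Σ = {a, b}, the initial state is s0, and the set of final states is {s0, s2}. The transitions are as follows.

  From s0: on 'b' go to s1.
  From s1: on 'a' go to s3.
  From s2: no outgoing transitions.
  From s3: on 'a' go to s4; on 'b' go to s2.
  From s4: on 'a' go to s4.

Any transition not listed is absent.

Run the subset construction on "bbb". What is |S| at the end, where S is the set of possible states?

Start in {s0}.
Read 'b': {s0} → {s1}.
Read 'b': {s1} → ∅.
The set is empty and remains empty for the remaining 1 symbol.
That set has 0 states.

0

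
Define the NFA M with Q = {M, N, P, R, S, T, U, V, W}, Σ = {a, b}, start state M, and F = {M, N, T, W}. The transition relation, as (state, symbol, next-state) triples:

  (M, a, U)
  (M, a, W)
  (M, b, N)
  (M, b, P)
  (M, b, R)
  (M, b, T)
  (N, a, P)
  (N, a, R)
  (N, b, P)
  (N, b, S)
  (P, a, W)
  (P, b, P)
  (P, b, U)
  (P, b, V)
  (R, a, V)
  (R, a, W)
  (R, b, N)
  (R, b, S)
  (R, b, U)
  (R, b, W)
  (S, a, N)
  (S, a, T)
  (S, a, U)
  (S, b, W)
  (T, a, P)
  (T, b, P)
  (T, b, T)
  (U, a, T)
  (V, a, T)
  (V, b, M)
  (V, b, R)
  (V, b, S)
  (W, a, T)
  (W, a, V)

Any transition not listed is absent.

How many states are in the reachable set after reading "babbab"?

9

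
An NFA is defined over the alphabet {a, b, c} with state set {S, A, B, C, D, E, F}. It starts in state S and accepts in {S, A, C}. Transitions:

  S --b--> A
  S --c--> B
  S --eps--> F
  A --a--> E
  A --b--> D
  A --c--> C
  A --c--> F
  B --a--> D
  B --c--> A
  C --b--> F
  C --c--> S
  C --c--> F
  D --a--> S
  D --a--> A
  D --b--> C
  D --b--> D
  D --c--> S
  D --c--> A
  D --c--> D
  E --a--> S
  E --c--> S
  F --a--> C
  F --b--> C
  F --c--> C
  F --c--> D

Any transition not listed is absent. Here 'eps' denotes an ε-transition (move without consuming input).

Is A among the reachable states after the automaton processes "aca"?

No

Start: ε-closure({S}) = {S, F}.
Read 'a': {S, F} → {C}.
Read 'c': {C} → {S, F}.
Read 'a': {S, F} → {C}.
State A is not in {C}.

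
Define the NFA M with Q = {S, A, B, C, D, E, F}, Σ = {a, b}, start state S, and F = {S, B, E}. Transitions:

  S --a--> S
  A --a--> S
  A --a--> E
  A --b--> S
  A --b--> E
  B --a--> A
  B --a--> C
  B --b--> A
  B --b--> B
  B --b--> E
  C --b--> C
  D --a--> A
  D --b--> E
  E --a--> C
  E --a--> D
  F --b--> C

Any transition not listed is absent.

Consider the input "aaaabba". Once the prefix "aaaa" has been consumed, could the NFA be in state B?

No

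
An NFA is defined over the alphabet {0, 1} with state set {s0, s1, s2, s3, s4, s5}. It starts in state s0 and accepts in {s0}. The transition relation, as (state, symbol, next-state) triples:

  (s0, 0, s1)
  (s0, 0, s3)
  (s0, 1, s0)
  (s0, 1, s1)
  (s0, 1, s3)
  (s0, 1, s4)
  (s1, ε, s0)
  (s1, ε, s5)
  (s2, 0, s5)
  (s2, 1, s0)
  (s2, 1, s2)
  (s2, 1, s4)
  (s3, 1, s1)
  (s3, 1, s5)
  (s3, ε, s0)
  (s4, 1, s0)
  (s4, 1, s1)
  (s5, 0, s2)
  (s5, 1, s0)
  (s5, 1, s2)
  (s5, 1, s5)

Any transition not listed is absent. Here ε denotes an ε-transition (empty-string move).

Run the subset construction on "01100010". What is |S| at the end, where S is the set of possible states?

5

Start in {s0}.
Read '0': s0→{s1, s3}; union {s1, s3}; ε-closure = {s0, s1, s3, s5}.
Read '1': s0→{s0, s1, s3, s4}, s1→∅, s3→{s1, s5}, s5→{s0, s2, s5}; now {s0, s1, s2, s3, s4, s5}.
Read '1': s0→{s0, s1, s3, s4}, s1→∅, s2→{s0, s2, s4}, s3→{s1, s5}, s4→{s0, s1}, s5→{s0, s2, s5}; now {s0, s1, s2, s3, s4, s5}.
Read '0': s0→{s1, s3}, s1→∅, s2→{s5}, s3→∅, s4→∅, s5→{s2}; union {s1, s2, s3, s5}; ε-closure = {s0, s1, s2, s3, s5}.
Read '0': s0→{s1, s3}, s1→∅, s2→{s5}, s3→∅, s5→{s2}; union {s1, s2, s3, s5}; ε-closure = {s0, s1, s2, s3, s5}.
Read '0': s0→{s1, s3}, s1→∅, s2→{s5}, s3→∅, s5→{s2}; union {s1, s2, s3, s5}; ε-closure = {s0, s1, s2, s3, s5}.
Read '1': s0→{s0, s1, s3, s4}, s1→∅, s2→{s0, s2, s4}, s3→{s1, s5}, s5→{s0, s2, s5}; now {s0, s1, s2, s3, s4, s5}.
Read '0': s0→{s1, s3}, s1→∅, s2→{s5}, s3→∅, s4→∅, s5→{s2}; union {s1, s2, s3, s5}; ε-closure = {s0, s1, s2, s3, s5}.
That set has 5 states.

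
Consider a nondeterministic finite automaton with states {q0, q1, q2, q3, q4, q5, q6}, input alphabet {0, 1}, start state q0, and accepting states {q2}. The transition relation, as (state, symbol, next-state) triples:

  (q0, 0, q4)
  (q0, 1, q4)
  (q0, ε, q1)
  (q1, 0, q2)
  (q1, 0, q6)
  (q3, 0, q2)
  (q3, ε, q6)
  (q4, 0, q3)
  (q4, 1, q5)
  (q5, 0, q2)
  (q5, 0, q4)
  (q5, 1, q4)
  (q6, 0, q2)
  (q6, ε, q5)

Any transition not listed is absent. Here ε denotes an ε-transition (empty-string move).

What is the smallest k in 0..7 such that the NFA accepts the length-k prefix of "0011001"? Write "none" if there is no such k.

1

Start: ε-closure({q0}) = {q0, q1}.
Read '0': q0→{q4}, q1→{q2, q6}; union {q2, q4, q6}; ε-closure = {q2, q4, q5, q6}.
None of the earlier sets intersect F, but {q2, q4, q5, q6} does.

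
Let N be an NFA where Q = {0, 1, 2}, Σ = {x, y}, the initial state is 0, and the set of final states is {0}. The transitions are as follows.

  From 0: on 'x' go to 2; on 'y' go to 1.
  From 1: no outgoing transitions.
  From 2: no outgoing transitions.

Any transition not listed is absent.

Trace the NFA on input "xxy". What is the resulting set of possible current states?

Start in {0}.
Read 'x': {0} → {2}.
Read 'x': {2} → ∅.
The set is empty and remains empty for the remaining 1 symbol.

∅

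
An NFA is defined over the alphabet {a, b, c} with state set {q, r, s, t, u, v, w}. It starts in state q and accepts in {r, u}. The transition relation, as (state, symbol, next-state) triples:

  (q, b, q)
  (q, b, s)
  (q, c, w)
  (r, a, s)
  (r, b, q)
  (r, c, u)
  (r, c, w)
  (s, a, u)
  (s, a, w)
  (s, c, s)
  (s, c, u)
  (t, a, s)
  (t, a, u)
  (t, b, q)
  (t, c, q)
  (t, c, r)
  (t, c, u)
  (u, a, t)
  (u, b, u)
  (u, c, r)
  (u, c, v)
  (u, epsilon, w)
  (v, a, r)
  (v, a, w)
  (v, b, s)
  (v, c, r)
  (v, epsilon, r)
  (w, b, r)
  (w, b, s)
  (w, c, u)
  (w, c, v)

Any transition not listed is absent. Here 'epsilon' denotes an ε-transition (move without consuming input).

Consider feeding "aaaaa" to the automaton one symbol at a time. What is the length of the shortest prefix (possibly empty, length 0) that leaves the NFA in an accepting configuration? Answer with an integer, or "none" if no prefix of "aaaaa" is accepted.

Start in {q}.
Read 'a': {q} → ∅.
The set is empty and remains empty for the remaining 4 symbols.
No reachable set along the way intersects F.

none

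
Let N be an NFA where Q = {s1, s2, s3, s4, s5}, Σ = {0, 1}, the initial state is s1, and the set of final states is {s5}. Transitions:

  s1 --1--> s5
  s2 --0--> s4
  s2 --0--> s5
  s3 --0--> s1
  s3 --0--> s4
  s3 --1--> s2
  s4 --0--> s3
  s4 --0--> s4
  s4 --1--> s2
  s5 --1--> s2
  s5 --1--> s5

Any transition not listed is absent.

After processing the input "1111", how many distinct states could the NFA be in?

Start in {s1}.
Read '1': {s1} → {s5}.
Read '1': {s5} → {s2, s5}.
Read '1': {s2, s5} → {s2, s5}.
Read '1': {s2, s5} → {s2, s5}.
That set has 2 states.

2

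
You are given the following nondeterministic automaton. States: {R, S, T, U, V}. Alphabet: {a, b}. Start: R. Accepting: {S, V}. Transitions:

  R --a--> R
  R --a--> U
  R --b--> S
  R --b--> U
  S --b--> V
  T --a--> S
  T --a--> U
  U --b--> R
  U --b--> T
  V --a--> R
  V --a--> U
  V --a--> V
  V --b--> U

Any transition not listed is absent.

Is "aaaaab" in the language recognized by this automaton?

Yes

Start in {R}.
Read 'a': R→{R, U}; now {R, U}.
Read 'a': R→{R, U}, U→∅; now {R, U}.
Read 'a': R→{R, U}, U→∅; now {R, U}.
Read 'a': R→{R, U}, U→∅; now {R, U}.
Read 'a': R→{R, U}, U→∅; now {R, U}.
Read 'b': R→{S, U}, U→{R, T}; now {R, S, T, U}.
The final set {R, S, T, U} contains the accepting state S.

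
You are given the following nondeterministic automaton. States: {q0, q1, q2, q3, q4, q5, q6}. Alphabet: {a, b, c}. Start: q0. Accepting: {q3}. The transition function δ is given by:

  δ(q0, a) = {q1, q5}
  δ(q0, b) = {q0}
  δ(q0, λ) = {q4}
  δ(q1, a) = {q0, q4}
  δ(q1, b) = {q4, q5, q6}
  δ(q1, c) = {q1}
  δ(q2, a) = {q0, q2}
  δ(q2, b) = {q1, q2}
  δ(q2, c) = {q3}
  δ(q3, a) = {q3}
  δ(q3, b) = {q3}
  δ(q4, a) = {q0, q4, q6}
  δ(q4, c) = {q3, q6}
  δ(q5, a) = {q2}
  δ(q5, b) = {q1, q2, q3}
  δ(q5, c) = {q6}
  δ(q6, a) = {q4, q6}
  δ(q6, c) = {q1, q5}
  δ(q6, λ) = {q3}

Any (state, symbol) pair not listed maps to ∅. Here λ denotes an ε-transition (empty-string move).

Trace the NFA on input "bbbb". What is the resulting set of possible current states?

Start: ε-closure({q0}) = {q0, q4}.
Read 'b': q0→{q0}, q4→∅; union {q0}; ε-closure = {q0, q4}.
Read 'b': q0→{q0}, q4→∅; union {q0}; ε-closure = {q0, q4}.
Read 'b': q0→{q0}, q4→∅; union {q0}; ε-closure = {q0, q4}.
Read 'b': q0→{q0}, q4→∅; union {q0}; ε-closure = {q0, q4}.

{q0, q4}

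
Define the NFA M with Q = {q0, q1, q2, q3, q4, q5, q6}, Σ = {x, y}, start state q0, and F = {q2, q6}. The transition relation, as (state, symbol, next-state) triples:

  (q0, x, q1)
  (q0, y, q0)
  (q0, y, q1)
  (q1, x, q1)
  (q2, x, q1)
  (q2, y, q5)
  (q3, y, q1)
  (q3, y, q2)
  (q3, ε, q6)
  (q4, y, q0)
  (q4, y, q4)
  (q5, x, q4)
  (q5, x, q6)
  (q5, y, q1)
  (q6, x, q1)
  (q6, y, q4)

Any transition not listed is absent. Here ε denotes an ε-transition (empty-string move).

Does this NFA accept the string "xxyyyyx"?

No

Start in {q0}.
Read 'x': {q0} → {q1}.
Read 'x': {q1} → {q1}.
Read 'y': {q1} → ∅.
The set is empty and remains empty for the remaining 4 symbols.
The final set ∅ contains no accepting state.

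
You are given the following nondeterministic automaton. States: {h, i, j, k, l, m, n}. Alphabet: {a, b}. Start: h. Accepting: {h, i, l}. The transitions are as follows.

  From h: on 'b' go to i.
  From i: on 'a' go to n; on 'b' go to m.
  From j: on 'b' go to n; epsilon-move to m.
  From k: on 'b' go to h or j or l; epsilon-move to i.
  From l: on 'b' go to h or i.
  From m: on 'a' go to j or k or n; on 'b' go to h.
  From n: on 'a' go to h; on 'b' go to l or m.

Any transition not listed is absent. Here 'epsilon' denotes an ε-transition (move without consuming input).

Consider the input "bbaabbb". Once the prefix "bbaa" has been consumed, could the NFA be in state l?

Start in {h}.
Read 'b': {h} → {i}.
Read 'b': {i} → {m}.
Read 'a': {m} → {i, j, k, m, n}.
Read 'a': {i, j, k, m, n} → {h, i, j, k, m, n}.
State l is not in {h, i, j, k, m, n}.

No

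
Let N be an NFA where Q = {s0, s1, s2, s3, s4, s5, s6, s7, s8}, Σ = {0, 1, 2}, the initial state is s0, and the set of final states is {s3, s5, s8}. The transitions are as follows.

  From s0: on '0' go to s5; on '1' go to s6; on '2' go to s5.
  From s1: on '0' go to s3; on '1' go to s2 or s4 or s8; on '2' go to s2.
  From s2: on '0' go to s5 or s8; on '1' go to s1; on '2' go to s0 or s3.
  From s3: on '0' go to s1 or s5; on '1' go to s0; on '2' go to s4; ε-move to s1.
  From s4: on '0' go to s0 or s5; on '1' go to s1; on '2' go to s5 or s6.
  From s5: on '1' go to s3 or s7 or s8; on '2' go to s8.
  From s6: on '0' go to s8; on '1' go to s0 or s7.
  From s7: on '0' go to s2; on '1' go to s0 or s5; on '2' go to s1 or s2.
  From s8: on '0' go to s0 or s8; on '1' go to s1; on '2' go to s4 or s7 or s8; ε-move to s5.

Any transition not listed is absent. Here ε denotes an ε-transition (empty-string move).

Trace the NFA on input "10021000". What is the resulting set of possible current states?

{s0, s1, s3, s5, s8}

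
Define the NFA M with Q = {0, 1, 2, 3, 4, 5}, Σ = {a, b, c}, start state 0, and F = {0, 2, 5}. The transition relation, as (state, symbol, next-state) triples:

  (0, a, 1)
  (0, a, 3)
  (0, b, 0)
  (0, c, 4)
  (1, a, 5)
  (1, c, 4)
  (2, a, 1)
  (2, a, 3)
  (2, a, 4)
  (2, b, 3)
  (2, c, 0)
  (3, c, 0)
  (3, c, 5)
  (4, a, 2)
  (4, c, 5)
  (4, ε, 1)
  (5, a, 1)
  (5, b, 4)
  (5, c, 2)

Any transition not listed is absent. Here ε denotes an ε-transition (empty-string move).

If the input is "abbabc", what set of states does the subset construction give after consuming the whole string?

∅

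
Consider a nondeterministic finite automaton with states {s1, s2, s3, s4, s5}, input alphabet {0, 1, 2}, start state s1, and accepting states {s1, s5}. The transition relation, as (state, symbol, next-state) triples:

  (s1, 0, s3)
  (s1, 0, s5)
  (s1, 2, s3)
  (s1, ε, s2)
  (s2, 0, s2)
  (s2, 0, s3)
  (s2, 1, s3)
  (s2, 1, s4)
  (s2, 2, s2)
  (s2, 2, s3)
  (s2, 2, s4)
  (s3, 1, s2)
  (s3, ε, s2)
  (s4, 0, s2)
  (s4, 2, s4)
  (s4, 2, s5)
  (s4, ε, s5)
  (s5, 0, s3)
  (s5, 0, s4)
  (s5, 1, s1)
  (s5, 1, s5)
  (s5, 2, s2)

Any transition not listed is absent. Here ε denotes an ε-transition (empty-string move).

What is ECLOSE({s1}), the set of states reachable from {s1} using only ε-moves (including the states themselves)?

{s1, s2}

Begin with {s1}.
ε-move s1 → s2; add s2.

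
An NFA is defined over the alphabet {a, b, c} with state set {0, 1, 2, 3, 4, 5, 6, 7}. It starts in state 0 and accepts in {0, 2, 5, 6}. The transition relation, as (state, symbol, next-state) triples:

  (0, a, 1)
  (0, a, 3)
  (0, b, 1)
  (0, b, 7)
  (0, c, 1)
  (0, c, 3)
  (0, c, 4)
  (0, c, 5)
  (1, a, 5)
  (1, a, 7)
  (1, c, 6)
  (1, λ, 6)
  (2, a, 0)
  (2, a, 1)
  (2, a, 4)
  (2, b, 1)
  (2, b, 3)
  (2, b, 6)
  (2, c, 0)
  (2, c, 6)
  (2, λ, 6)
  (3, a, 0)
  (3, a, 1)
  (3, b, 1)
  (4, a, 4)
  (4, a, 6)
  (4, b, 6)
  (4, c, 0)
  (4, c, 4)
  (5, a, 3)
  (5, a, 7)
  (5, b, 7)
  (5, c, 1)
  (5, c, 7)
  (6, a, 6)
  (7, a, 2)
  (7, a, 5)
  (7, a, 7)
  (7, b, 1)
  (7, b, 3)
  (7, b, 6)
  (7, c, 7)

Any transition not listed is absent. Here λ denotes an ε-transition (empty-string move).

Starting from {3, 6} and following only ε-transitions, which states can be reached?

Begin with {3, 6}.
No ε-moves leave this set, so the closure equals the set itself.

{3, 6}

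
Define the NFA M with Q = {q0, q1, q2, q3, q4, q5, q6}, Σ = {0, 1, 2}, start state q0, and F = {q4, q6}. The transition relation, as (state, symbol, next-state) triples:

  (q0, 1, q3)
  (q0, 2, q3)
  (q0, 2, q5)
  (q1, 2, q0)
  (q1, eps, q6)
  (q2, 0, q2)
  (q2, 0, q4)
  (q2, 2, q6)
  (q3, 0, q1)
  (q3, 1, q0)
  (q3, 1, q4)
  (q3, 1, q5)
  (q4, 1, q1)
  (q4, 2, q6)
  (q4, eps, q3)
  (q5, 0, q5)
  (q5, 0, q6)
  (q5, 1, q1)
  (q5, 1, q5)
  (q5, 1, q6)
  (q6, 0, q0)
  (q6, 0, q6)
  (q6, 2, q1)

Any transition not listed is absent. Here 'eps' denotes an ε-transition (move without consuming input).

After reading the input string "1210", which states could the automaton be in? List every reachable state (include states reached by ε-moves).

∅

Start in {q0}.
Read '1': {q0} → {q3}.
Read '2': {q3} → ∅.
The set is empty and remains empty for the remaining 2 symbols.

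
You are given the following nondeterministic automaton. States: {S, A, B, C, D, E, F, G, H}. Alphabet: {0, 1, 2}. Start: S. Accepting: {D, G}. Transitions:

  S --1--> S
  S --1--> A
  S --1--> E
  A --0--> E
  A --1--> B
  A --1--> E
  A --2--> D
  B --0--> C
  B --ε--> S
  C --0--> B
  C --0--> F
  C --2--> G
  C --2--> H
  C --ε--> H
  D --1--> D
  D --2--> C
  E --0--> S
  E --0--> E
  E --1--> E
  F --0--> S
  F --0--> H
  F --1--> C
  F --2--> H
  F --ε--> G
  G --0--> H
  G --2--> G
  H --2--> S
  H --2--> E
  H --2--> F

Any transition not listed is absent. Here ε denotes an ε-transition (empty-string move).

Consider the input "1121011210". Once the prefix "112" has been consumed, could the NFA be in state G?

No

Start in {S}.
Read '1': {S} → {S, A, E}.
Read '1': {S, A, E} → {S, A, B, E}.
Read '2': {S, A, B, E} → {D}.
State G is not in {D}.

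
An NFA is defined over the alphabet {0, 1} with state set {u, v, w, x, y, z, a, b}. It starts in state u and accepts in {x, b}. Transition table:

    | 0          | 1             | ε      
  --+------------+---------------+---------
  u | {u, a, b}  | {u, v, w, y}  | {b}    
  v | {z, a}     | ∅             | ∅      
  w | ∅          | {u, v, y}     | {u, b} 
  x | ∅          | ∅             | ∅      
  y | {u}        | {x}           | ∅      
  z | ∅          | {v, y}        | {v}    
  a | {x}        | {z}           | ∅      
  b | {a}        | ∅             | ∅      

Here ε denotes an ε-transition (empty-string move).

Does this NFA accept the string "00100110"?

Yes

Start: ε-closure({u}) = {u, b}.
Read '0': u→{u, a, b}, b→{a}; now {u, a, b}.
Read '0': u→{u, a, b}, a→{x}, b→{a}; now {u, x, a, b}.
Read '1': u→{u, v, w, y}, x→∅, a→{z}, b→∅; union {u, v, w, y, z}; ε-closure = {u, v, w, y, z, b}.
Read '0': u→{u, a, b}, v→{z, a}, w→∅, y→{u}, z→∅, b→{a}; union {u, z, a, b}; ε-closure = {u, v, z, a, b}.
Read '0': u→{u, a, b}, v→{z, a}, z→∅, a→{x}, b→{a}; union {u, x, z, a, b}; ε-closure = {u, v, x, z, a, b}.
Read '1': u→{u, v, w, y}, v→∅, x→∅, z→{v, y}, a→{z}, b→∅; union {u, v, w, y, z}; ε-closure = {u, v, w, y, z, b}.
Read '1': u→{u, v, w, y}, v→∅, w→{u, v, y}, y→{x}, z→{v, y}, b→∅; union {u, v, w, x, y}; ε-closure = {u, v, w, x, y, b}.
Read '0': u→{u, a, b}, v→{z, a}, w→∅, x→∅, y→{u}, b→{a}; union {u, z, a, b}; ε-closure = {u, v, z, a, b}.
The final set {u, v, z, a, b} contains the accepting state b.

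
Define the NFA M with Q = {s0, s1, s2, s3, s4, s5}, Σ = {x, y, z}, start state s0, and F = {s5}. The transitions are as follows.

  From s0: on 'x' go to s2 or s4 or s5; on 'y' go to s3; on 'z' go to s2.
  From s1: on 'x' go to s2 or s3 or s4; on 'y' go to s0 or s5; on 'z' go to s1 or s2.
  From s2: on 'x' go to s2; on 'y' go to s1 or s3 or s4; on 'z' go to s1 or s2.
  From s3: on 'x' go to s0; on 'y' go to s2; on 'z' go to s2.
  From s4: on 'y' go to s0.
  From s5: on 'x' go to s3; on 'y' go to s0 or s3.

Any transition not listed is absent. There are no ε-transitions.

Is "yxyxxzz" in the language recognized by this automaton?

No

Start in {s0}.
Read 'y': s0→{s3}; now {s3}.
Read 'x': s3→{s0}; now {s0}.
Read 'y': s0→{s3}; now {s3}.
Read 'x': s3→{s0}; now {s0}.
Read 'x': s0→{s2, s4, s5}; now {s2, s4, s5}.
Read 'z': s2→{s1, s2}, s4→∅, s5→∅; now {s1, s2}.
Read 'z': s1→{s1, s2}, s2→{s1, s2}; now {s1, s2}.
The final set {s1, s2} contains no accepting state.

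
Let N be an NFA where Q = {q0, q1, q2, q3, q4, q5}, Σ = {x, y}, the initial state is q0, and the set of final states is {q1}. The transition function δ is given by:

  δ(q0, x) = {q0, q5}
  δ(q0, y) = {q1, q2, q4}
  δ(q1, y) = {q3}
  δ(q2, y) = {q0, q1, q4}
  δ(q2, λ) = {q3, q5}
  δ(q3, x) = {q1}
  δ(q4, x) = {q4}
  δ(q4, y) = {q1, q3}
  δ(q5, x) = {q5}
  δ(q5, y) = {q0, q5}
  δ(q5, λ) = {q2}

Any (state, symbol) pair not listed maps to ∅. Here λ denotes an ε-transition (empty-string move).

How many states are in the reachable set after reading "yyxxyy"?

6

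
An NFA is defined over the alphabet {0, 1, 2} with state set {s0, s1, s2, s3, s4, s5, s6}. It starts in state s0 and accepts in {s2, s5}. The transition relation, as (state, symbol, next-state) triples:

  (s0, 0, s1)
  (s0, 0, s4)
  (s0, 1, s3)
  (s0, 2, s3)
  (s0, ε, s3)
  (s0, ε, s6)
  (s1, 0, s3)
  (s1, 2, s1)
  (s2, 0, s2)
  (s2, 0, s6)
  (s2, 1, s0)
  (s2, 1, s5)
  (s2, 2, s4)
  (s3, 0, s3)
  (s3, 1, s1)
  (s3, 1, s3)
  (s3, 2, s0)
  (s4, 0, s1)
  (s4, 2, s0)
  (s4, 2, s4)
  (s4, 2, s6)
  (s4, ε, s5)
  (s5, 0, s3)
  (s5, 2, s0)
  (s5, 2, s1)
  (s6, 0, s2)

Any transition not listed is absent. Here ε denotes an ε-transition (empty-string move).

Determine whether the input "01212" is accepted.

No

Start: ε-closure({s0}) = {s0, s3, s6}.
Read '0': s0→{s1, s4}, s3→{s3}, s6→{s2}; union {s1, s2, s3, s4}; ε-closure = {s1, s2, s3, s4, s5}.
Read '1': s1→∅, s2→{s0, s5}, s3→{s1, s3}, s4→∅, s5→∅; union {s0, s1, s3, s5}; ε-closure = {s0, s1, s3, s5, s6}.
Read '2': s0→{s3}, s1→{s1}, s3→{s0}, s5→{s0, s1}, s6→∅; union {s0, s1, s3}; ε-closure = {s0, s1, s3, s6}.
Read '1': s0→{s3}, s1→∅, s3→{s1, s3}, s6→∅; now {s1, s3}.
Read '2': s1→{s1}, s3→{s0}; union {s0, s1}; ε-closure = {s0, s1, s3, s6}.
The final set {s0, s1, s3, s6} contains no accepting state.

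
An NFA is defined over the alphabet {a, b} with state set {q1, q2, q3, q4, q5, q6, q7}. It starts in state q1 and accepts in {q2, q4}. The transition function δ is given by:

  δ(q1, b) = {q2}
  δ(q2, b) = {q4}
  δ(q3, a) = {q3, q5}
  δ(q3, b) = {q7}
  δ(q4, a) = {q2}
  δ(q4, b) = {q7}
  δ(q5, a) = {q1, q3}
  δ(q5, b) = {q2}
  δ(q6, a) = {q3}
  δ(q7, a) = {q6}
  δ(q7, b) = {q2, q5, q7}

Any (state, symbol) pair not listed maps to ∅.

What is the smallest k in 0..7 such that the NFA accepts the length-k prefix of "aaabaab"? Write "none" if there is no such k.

Start in {q1}.
Read 'a': q1→∅; now ∅.
The set is empty and remains empty for the remaining 6 symbols.
No reachable set along the way intersects F.

none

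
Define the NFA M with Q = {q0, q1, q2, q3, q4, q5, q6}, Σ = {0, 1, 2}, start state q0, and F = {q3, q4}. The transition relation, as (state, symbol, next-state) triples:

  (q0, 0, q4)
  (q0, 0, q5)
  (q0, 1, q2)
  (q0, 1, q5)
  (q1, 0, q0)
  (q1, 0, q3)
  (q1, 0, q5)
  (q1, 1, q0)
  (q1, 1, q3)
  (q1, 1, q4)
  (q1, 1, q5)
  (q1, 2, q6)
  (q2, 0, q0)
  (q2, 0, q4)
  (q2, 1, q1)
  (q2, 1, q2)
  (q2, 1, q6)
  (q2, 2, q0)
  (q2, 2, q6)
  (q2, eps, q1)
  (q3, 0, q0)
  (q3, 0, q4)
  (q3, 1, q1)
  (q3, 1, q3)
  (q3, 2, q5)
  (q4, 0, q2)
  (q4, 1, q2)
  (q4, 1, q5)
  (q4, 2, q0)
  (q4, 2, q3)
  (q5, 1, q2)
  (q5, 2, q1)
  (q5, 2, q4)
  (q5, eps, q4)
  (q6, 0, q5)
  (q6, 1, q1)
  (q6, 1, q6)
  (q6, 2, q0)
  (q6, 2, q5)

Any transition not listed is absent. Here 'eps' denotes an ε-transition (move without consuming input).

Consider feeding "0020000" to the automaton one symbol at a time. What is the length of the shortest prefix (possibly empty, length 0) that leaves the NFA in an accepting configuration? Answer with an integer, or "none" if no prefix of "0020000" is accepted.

1

Start in {q0}.
Read '0': q0→{q4, q5}; now {q4, q5}.
None of the earlier sets intersect F, but {q4, q5} does.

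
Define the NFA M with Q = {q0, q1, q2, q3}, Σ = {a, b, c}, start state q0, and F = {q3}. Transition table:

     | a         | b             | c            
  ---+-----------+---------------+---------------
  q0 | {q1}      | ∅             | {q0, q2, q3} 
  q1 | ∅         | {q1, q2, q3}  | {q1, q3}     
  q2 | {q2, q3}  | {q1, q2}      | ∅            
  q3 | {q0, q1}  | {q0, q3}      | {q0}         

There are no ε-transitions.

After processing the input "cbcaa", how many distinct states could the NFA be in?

4

Start in {q0}.
Read 'c': q0→{q0, q2, q3}; now {q0, q2, q3}.
Read 'b': q0→∅, q2→{q1, q2}, q3→{q0, q3}; now {q0, q1, q2, q3}.
Read 'c': q0→{q0, q2, q3}, q1→{q1, q3}, q2→∅, q3→{q0}; now {q0, q1, q2, q3}.
Read 'a': q0→{q1}, q1→∅, q2→{q2, q3}, q3→{q0, q1}; now {q0, q1, q2, q3}.
Read 'a': q0→{q1}, q1→∅, q2→{q2, q3}, q3→{q0, q1}; now {q0, q1, q2, q3}.
That set has 4 states.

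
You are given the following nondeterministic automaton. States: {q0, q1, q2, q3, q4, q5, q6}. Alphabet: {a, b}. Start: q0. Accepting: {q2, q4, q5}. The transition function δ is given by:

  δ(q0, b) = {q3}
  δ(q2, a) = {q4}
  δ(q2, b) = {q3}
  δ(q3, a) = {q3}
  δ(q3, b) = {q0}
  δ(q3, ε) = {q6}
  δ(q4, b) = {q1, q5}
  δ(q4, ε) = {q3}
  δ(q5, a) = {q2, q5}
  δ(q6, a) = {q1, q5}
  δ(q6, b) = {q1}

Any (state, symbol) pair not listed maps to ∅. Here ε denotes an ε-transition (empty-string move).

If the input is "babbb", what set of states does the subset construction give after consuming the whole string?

Start in {q0}.
Read 'b': q0→{q3}; union {q3}; ε-closure = {q3, q6}.
Read 'a': q3→{q3}, q6→{q1, q5}; union {q1, q3, q5}; ε-closure = {q1, q3, q5, q6}.
Read 'b': q1→∅, q3→{q0}, q5→∅, q6→{q1}; now {q0, q1}.
Read 'b': q0→{q3}, q1→∅; union {q3}; ε-closure = {q3, q6}.
Read 'b': q3→{q0}, q6→{q1}; now {q0, q1}.

{q0, q1}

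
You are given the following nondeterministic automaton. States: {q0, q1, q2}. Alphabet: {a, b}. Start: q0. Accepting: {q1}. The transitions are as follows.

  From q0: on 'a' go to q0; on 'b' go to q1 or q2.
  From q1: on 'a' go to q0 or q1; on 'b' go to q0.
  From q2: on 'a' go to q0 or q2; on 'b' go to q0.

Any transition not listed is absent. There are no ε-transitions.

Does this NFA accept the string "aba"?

Yes

Start in {q0}.
Read 'a': {q0} → {q0}.
Read 'b': {q0} → {q1, q2}.
Read 'a': {q1, q2} → {q0, q1, q2}.
The final set {q0, q1, q2} contains the accepting state q1.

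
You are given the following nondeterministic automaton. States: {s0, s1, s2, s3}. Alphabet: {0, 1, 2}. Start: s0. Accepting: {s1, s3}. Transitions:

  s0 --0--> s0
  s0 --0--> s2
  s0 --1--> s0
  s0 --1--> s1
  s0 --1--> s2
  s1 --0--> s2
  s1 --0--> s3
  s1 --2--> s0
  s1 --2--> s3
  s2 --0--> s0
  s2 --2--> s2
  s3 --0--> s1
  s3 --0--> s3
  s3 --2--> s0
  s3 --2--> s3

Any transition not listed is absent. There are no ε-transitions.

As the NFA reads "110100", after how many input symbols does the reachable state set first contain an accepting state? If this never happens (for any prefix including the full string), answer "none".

1

Start in {s0}.
Read '1': s0→{s0, s1, s2}; now {s0, s1, s2}.
None of the earlier sets intersect F, but {s0, s1, s2} does.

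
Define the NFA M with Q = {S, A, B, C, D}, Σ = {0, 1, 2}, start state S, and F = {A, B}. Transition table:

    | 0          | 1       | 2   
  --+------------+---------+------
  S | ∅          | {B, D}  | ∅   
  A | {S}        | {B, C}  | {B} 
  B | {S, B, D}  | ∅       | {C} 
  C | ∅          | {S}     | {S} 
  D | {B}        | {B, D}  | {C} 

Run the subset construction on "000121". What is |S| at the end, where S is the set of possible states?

0

Start in {S}.
Read '0': S→∅; now ∅.
The set is empty and remains empty for the remaining 5 symbols.
That set has 0 states.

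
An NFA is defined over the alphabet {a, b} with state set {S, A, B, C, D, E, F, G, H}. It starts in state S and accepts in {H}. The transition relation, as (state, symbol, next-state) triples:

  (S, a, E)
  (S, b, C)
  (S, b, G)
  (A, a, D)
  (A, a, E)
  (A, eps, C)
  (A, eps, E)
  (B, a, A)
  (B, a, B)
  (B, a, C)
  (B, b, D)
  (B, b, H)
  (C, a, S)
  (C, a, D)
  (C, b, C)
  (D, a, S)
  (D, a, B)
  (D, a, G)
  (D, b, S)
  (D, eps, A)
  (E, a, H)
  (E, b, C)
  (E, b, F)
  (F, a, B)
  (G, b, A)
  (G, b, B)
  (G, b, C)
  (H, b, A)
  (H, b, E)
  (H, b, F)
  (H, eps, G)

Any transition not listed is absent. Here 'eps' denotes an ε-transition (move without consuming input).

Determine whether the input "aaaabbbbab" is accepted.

No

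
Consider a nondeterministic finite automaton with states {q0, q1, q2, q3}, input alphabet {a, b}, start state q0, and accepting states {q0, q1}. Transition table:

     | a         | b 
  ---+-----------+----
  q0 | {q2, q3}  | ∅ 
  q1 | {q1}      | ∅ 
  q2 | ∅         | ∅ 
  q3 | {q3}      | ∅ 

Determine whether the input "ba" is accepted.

Start in {q0}.
Read 'b': {q0} → ∅.
The set is empty and remains empty for the remaining 1 symbol.
The final set ∅ contains no accepting state.

No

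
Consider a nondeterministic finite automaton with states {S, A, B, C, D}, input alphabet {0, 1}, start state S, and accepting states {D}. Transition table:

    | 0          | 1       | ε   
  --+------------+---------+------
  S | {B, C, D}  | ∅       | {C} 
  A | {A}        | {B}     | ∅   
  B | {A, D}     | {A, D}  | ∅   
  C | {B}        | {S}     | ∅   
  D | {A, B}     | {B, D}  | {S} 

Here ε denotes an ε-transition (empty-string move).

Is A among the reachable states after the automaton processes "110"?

Start: ε-closure({S}) = {S, C}.
Read '1': {S, C} → {S, C}.
Read '1': {S, C} → {S, C}.
Read '0': {S, C} → {S, B, C, D}.
State A is not in {S, B, C, D}.

No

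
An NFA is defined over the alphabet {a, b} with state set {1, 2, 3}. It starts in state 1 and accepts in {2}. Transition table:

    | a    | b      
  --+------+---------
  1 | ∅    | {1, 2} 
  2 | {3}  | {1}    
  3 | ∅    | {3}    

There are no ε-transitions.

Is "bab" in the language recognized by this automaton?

No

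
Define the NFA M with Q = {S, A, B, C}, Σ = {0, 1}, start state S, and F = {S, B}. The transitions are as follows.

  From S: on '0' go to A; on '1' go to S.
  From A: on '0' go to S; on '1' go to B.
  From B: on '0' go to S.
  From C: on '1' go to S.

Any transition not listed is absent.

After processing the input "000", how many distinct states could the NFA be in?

Start in {S}.
Read '0': S→{A}; now {A}.
Read '0': A→{S}; now {S}.
Read '0': S→{A}; now {A}.
That set has 1 state.

1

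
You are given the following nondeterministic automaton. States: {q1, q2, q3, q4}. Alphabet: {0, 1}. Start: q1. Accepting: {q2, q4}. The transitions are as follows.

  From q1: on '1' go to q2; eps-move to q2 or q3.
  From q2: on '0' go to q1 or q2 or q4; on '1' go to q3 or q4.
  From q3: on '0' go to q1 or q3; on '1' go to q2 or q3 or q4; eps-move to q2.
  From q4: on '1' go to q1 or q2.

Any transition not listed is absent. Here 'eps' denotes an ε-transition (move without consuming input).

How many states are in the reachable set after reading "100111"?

4

Start: ε-closure({q1}) = {q1, q2, q3}.
Read '1': q1→{q2}, q2→{q3, q4}, q3→{q2, q3, q4}; now {q2, q3, q4}.
Read '0': q2→{q1, q2, q4}, q3→{q1, q3}, q4→∅; now {q1, q2, q3, q4}.
Read '0': q1→∅, q2→{q1, q2, q4}, q3→{q1, q3}, q4→∅; now {q1, q2, q3, q4}.
Read '1': q1→{q2}, q2→{q3, q4}, q3→{q2, q3, q4}, q4→{q1, q2}; now {q1, q2, q3, q4}.
Read '1': q1→{q2}, q2→{q3, q4}, q3→{q2, q3, q4}, q4→{q1, q2}; now {q1, q2, q3, q4}.
Read '1': q1→{q2}, q2→{q3, q4}, q3→{q2, q3, q4}, q4→{q1, q2}; now {q1, q2, q3, q4}.
That set has 4 states.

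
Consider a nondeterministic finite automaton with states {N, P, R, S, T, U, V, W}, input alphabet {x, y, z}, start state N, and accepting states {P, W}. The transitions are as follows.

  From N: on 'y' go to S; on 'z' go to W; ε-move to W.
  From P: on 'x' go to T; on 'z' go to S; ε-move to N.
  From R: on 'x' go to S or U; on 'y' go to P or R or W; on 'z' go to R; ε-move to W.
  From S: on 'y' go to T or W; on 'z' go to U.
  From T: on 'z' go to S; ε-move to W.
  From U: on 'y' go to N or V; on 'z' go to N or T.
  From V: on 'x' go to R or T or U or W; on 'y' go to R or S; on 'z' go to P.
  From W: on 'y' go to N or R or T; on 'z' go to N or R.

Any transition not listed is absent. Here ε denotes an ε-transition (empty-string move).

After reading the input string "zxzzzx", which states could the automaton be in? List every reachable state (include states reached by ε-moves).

Start: ε-closure({N}) = {N, W}.
Read 'z': {N, W} → {N, R, W}.
Read 'x': {N, R, W} → {S, U}.
Read 'z': {S, U} → {N, T, U, W}.
Read 'z': {N, T, U, W} → {N, R, S, T, W}.
Read 'z': {N, R, S, T, W} → {N, R, S, U, W}.
Read 'x': {N, R, S, U, W} → {S, U}.

{S, U}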